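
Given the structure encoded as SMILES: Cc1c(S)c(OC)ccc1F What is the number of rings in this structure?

In SMILES, each pair of matching ring-closure digits denotes one ring-closing bond; the number of such bonds equals the number of independent rings.
Ring-closure bonds here: 1.

1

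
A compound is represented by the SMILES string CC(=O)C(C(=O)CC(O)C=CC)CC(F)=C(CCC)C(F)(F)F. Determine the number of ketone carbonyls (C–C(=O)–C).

2

The ketone motif appears at heavy-atom positions 2, 5 in the SMILES.
Other groups present: 2 alkene, 1 hydroxyl.
Ketone count: 2.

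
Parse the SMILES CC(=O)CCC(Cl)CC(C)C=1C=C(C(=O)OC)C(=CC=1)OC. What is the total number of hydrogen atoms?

Walk through each heavy atom and fill implicit hydrogens from standard valence (C 4, N 3, O 2, S 2, halogen 1):
  atom 1: C, bond orders sum to 1 (valence 4) → 3 H
  atom 2: C, bond orders sum to 4 (valence 4) → 0 H
  atom 3: O, bond orders sum to 2 (valence 2) → 0 H
  atom 4: C, bond orders sum to 2 (valence 4) → 2 H
  atom 5: C, bond orders sum to 2 (valence 4) → 2 H
  atom 6: C, bond orders sum to 3 (valence 4) → 1 H
  atom 7: Cl (halogen, monovalent) → 0 H
  atom 8: C, bond orders sum to 2 (valence 4) → 2 H
  atom 9: C, bond orders sum to 3 (valence 4) → 1 H
  atom 10: C, bond orders sum to 1 (valence 4) → 3 H
  atom 11: C, bond orders sum to 4 (valence 4) → 0 H
  atom 12: C, bond orders sum to 3 (valence 4) → 1 H
  atom 13: C, bond orders sum to 4 (valence 4) → 0 H
  atom 14: C, bond orders sum to 4 (valence 4) → 0 H
  atom 15: O, bond orders sum to 2 (valence 2) → 0 H
  atom 16: O, bond orders sum to 2 (valence 2) → 0 H
  atom 17: C, bond orders sum to 1 (valence 4) → 3 H
  atom 18: C, bond orders sum to 4 (valence 4) → 0 H
  atom 19: C, bond orders sum to 3 (valence 4) → 1 H
  atom 20: C, bond orders sum to 3 (valence 4) → 1 H
  atom 21: O, bond orders sum to 2 (valence 2) → 0 H
  atom 22: C, bond orders sum to 1 (valence 4) → 3 H
Total hydrogens: 23.

23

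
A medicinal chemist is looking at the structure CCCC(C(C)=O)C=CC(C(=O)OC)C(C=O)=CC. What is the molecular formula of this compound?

C15H22O4

Walk through each heavy atom and fill implicit hydrogens from standard valence (C 4, N 3, O 2, S 2, halogen 1):
  atom 1: C, bond orders sum to 1 (valence 4) → 3 H
  atom 2: C, bond orders sum to 2 (valence 4) → 2 H
  atom 3: C, bond orders sum to 2 (valence 4) → 2 H
  atom 4: C, bond orders sum to 3 (valence 4) → 1 H
  atom 5: C, bond orders sum to 4 (valence 4) → 0 H
  atom 6: C, bond orders sum to 1 (valence 4) → 3 H
  atom 7: O, bond orders sum to 2 (valence 2) → 0 H
  atom 8: C, bond orders sum to 3 (valence 4) → 1 H
  atom 9: C, bond orders sum to 3 (valence 4) → 1 H
  atom 10: C, bond orders sum to 3 (valence 4) → 1 H
  atom 11: C, bond orders sum to 4 (valence 4) → 0 H
  atom 12: O, bond orders sum to 2 (valence 2) → 0 H
  atom 13: O, bond orders sum to 2 (valence 2) → 0 H
  atom 14: C, bond orders sum to 1 (valence 4) → 3 H
  atom 15: C, bond orders sum to 4 (valence 4) → 0 H
  atom 16: C, bond orders sum to 3 (valence 4) → 1 H
  atom 17: O, bond orders sum to 2 (valence 2) → 0 H
  atom 18: C, bond orders sum to 3 (valence 4) → 1 H
  atom 19: C, bond orders sum to 1 (valence 4) → 3 H
Totals → C:15, H:22, O:4.
In Hill order: C15H22O4.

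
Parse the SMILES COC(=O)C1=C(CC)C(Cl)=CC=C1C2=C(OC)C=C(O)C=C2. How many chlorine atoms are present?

1

Scan the SMILES for Cl atoms (remember two-letter symbols like Cl and Br are single atoms).
Chlorine count: 1.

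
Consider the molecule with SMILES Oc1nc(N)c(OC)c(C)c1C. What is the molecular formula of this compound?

C8H12N2O2

Walk through each heavy atom and fill implicit hydrogens from standard valence (C 4, N 3, O 2, S 2, halogen 1); for lowercase aromatic atoms, an aromatic c carries 1 H when it has two neighbours and 0 H with three, and aromatic n carries 0 H:
  atom 1: O, bond orders sum to 1 (valence 2) → 1 H
  atom 2: aromatic c, 3 neighbours → 0 H
  atom 3: aromatic n, 2 neighbours → 0 H
  atom 4: aromatic c, 3 neighbours → 0 H
  atom 5: N, bond orders sum to 1 (valence 3) → 2 H
  atom 6: aromatic c, 3 neighbours → 0 H
  atom 7: O, bond orders sum to 2 (valence 2) → 0 H
  atom 8: C, bond orders sum to 1 (valence 4) → 3 H
  atom 9: aromatic c, 3 neighbours → 0 H
  atom 10: C, bond orders sum to 1 (valence 4) → 3 H
  atom 11: aromatic c, 3 neighbours → 0 H
  atom 12: C, bond orders sum to 1 (valence 4) → 3 H
Totals → C:8, H:12, N:2, O:2.
In Hill order: C8H12N2O2.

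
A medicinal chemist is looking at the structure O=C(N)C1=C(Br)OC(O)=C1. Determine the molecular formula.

Walk through each heavy atom and fill implicit hydrogens from standard valence (C 4, N 3, O 2, S 2, halogen 1):
  atom 1: O, bond orders sum to 2 (valence 2) → 0 H
  atom 2: C, bond orders sum to 4 (valence 4) → 0 H
  atom 3: N, bond orders sum to 1 (valence 3) → 2 H
  atom 4: C, bond orders sum to 4 (valence 4) → 0 H
  atom 5: C, bond orders sum to 4 (valence 4) → 0 H
  atom 6: Br (halogen, monovalent) → 0 H
  atom 7: O, bond orders sum to 2 (valence 2) → 0 H
  atom 8: C, bond orders sum to 4 (valence 4) → 0 H
  atom 9: O, bond orders sum to 1 (valence 2) → 1 H
  atom 10: C, bond orders sum to 3 (valence 4) → 1 H
Totals → C:5, H:4, Br:1, N:1, O:3.

C5H4BrNO3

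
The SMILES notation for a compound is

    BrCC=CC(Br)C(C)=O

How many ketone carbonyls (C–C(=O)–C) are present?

1

The ketone motif appears at heavy-atom position 7 in the SMILES.
Other groups present: 1 alkene.
Ketone count: 1.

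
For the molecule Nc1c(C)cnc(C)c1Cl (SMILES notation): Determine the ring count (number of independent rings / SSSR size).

1

In SMILES, each pair of matching ring-closure digits denotes one ring-closing bond; the number of such bonds equals the number of independent rings.
Ring-closure bonds here: 1.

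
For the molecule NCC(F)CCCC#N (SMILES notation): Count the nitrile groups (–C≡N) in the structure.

The nitrile motif appears at heavy-atom position 8 in the SMILES.
Other groups present: 1 primary amine.
Nitrile count: 1.

1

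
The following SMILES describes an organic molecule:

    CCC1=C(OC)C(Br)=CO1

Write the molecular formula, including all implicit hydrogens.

C7H9BrO2

Walk through each heavy atom and fill implicit hydrogens from standard valence (C 4, N 3, O 2, S 2, halogen 1):
  atom 1: C, bond orders sum to 1 (valence 4) → 3 H
  atom 2: C, bond orders sum to 2 (valence 4) → 2 H
  atom 3: C, bond orders sum to 4 (valence 4) → 0 H
  atom 4: C, bond orders sum to 4 (valence 4) → 0 H
  atom 5: O, bond orders sum to 2 (valence 2) → 0 H
  atom 6: C, bond orders sum to 1 (valence 4) → 3 H
  atom 7: C, bond orders sum to 4 (valence 4) → 0 H
  atom 8: Br (halogen, monovalent) → 0 H
  atom 9: C, bond orders sum to 3 (valence 4) → 1 H
  atom 10: O, bond orders sum to 2 (valence 2) → 0 H
Totals → C:7, H:9, Br:1, O:2.
In Hill order: C7H9BrO2.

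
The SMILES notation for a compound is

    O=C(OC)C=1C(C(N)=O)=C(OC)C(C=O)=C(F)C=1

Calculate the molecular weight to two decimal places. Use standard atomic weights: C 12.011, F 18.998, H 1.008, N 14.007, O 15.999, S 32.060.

255.20 g/mol

First, the molecular formula is C11H10FNO5 (counting implicit H from valence).
  C: 11 × 12.011 = 132.121
  F: 1 × 18.998 = 18.998
  H: 10 × 1.008 = 10.080
  N: 1 × 14.007 = 14.007
  O: 5 × 15.999 = 79.995
Sum: 11×12.011 + 1×18.998 + 10×1.008 + 1×14.007 + 5×15.999 = 255.201 → 255.20 g/mol.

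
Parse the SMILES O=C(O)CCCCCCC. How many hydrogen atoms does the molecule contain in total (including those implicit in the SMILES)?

16

Walk through each heavy atom and fill implicit hydrogens from standard valence (C 4, N 3, O 2, S 2, halogen 1):
  atom 1: O, bond orders sum to 2 (valence 2) → 0 H
  atom 2: C, bond orders sum to 4 (valence 4) → 0 H
  atom 3: O, bond orders sum to 1 (valence 2) → 1 H
  atom 4: C, bond orders sum to 2 (valence 4) → 2 H
  atom 5: C, bond orders sum to 2 (valence 4) → 2 H
  atom 6: C, bond orders sum to 2 (valence 4) → 2 H
  atom 7: C, bond orders sum to 2 (valence 4) → 2 H
  atom 8: C, bond orders sum to 2 (valence 4) → 2 H
  atom 9: C, bond orders sum to 2 (valence 4) → 2 H
  atom 10: C, bond orders sum to 1 (valence 4) → 3 H
Total hydrogens: 16.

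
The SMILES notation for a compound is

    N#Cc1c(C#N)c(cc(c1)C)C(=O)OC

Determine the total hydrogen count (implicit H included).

8

Walk through each heavy atom and fill implicit hydrogens from standard valence (C 4, N 3, O 2, S 2, halogen 1); for lowercase aromatic atoms, an aromatic c carries 1 H when it has two neighbours and 0 H with three, and aromatic n carries 0 H:
  atom 1: N, bond orders sum to 3 (valence 3) → 0 H
  atom 2: C, bond orders sum to 4 (valence 4) → 0 H
  atom 3: aromatic c, 3 neighbours → 0 H
  atom 4: aromatic c, 3 neighbours → 0 H
  atom 5: C, bond orders sum to 4 (valence 4) → 0 H
  atom 6: N, bond orders sum to 3 (valence 3) → 0 H
  atom 7: aromatic c, 3 neighbours → 0 H
  atom 8: aromatic c, 2 neighbours → 1 H
  atom 9: aromatic c, 3 neighbours → 0 H
  atom 10: aromatic c, 2 neighbours → 1 H
  atom 11: C, bond orders sum to 1 (valence 4) → 3 H
  atom 12: C, bond orders sum to 4 (valence 4) → 0 H
  atom 13: O, bond orders sum to 2 (valence 2) → 0 H
  atom 14: O, bond orders sum to 2 (valence 2) → 0 H
  atom 15: C, bond orders sum to 1 (valence 4) → 3 H
Total hydrogens: 8.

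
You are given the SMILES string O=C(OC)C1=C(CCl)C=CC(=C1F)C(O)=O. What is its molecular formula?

Walk through each heavy atom and fill implicit hydrogens from standard valence (C 4, N 3, O 2, S 2, halogen 1):
  atom 1: O, bond orders sum to 2 (valence 2) → 0 H
  atom 2: C, bond orders sum to 4 (valence 4) → 0 H
  atom 3: O, bond orders sum to 2 (valence 2) → 0 H
  atom 4: C, bond orders sum to 1 (valence 4) → 3 H
  atom 5: C, bond orders sum to 4 (valence 4) → 0 H
  atom 6: C, bond orders sum to 4 (valence 4) → 0 H
  atom 7: C, bond orders sum to 2 (valence 4) → 2 H
  atom 8: Cl (halogen, monovalent) → 0 H
  atom 9: C, bond orders sum to 3 (valence 4) → 1 H
  atom 10: C, bond orders sum to 3 (valence 4) → 1 H
  atom 11: C, bond orders sum to 4 (valence 4) → 0 H
  atom 12: C, bond orders sum to 4 (valence 4) → 0 H
  atom 13: F (halogen, monovalent) → 0 H
  atom 14: C, bond orders sum to 4 (valence 4) → 0 H
  atom 15: O, bond orders sum to 1 (valence 2) → 1 H
  atom 16: O, bond orders sum to 2 (valence 2) → 0 H
Totals → C:10, H:8, Cl:1, F:1, O:4.

C10H8ClFO4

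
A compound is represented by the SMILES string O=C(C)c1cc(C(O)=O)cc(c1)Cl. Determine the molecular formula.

C9H7ClO3

Walk through each heavy atom and fill implicit hydrogens from standard valence (C 4, N 3, O 2, S 2, halogen 1); for lowercase aromatic atoms, an aromatic c carries 1 H when it has two neighbours and 0 H with three, and aromatic n carries 0 H:
  atom 1: O, bond orders sum to 2 (valence 2) → 0 H
  atom 2: C, bond orders sum to 4 (valence 4) → 0 H
  atom 3: C, bond orders sum to 1 (valence 4) → 3 H
  atom 4: aromatic c, 3 neighbours → 0 H
  atom 5: aromatic c, 2 neighbours → 1 H
  atom 6: aromatic c, 3 neighbours → 0 H
  atom 7: C, bond orders sum to 4 (valence 4) → 0 H
  atom 8: O, bond orders sum to 1 (valence 2) → 1 H
  atom 9: O, bond orders sum to 2 (valence 2) → 0 H
  atom 10: aromatic c, 2 neighbours → 1 H
  atom 11: aromatic c, 3 neighbours → 0 H
  atom 12: aromatic c, 2 neighbours → 1 H
  atom 13: Cl (halogen, monovalent) → 0 H
Totals → C:9, H:7, Cl:1, O:3.
In Hill order: C9H7ClO3.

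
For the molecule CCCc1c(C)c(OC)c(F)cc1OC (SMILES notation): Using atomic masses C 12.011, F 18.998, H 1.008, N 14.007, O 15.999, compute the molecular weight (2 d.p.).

First, the molecular formula is C12H17FO2 (counting implicit H from valence).
  C: 12 × 12.011 = 144.132
  F: 1 × 18.998 = 18.998
  H: 17 × 1.008 = 17.136
  O: 2 × 15.999 = 31.998
Sum: 12×12.011 + 1×18.998 + 17×1.008 + 2×15.999 = 212.264 → 212.26 g/mol.

212.26 g/mol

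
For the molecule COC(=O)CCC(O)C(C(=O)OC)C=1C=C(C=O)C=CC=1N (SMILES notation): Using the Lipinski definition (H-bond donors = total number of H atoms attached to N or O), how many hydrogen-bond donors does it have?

Donors: find every N or O and count the H atoms it carries.
  atom 2 (O): bond orders sum to 2 → 0 H
  atom 4 (O): bond orders sum to 2 → 0 H
  atom 8 (O): bond orders sum to 1 → 1 H
  atom 11 (O): bond orders sum to 2 → 0 H
  atom 12 (O): bond orders sum to 2 → 0 H
  atom 18 (O): bond orders sum to 2 → 0 H
  atom 22 (N): bond orders sum to 1 → 2 H
Lipinski HBD = 3.

3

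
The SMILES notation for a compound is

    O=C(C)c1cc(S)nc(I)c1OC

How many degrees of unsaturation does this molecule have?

5

Molecular formula: C8H8INO2S.
DoU = (2C + 2 + N − H − X) / 2, where X is the halogen count and O/S are ignored.
    = (2·8 + 2 + 1 − 8 − 1) / 2 = 10 / 2 = 5.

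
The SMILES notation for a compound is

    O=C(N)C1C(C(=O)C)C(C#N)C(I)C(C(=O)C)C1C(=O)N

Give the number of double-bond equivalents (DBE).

7

Degree of unsaturation = (number of rings) + (number of π bonds).
Ring closures in the SMILES: 1.
π bonds: 4 double bonds (each 1 DoU), 1 triple bond (each 2 DoU) → 6 DoU from unsaturation.
Total DoU = 1 + 6 = 7.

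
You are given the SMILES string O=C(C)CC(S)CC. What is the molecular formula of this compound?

C6H12OS

Walk through each heavy atom and fill implicit hydrogens from standard valence (C 4, N 3, O 2, S 2, halogen 1):
  atom 1: O, bond orders sum to 2 (valence 2) → 0 H
  atom 2: C, bond orders sum to 4 (valence 4) → 0 H
  atom 3: C, bond orders sum to 1 (valence 4) → 3 H
  atom 4: C, bond orders sum to 2 (valence 4) → 2 H
  atom 5: C, bond orders sum to 3 (valence 4) → 1 H
  atom 6: S, bond orders sum to 1 (valence 2) → 1 H
  atom 7: C, bond orders sum to 2 (valence 4) → 2 H
  atom 8: C, bond orders sum to 1 (valence 4) → 3 H
Totals → C:6, H:12, O:1, S:1.
In Hill order: C6H12OS.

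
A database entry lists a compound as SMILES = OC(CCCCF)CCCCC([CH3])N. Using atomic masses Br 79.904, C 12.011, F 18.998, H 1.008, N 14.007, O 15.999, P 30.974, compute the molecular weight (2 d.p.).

205.32 g/mol

First, the molecular formula is C11H24FNO (counting implicit H from valence).
  C: 11 × 12.011 = 132.121
  F: 1 × 18.998 = 18.998
  H: 24 × 1.008 = 24.192
  N: 1 × 14.007 = 14.007
  O: 1 × 15.999 = 15.999
Sum: 11×12.011 + 1×18.998 + 24×1.008 + 1×14.007 + 1×15.999 = 205.317 → 205.32 g/mol.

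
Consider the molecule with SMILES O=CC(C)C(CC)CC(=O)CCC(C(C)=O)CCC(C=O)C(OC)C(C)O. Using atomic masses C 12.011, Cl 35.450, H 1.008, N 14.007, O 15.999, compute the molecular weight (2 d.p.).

First, the molecular formula is C21H36O6 (counting implicit H from valence).
  C: 21 × 12.011 = 252.231
  H: 36 × 1.008 = 36.288
  O: 6 × 15.999 = 95.994
Sum: 21×12.011 + 36×1.008 + 6×15.999 = 384.513 → 384.51 g/mol.

384.51 g/mol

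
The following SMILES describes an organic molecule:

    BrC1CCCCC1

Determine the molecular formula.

Walk through each heavy atom and fill implicit hydrogens from standard valence (C 4, N 3, O 2, S 2, halogen 1):
  atom 1: Br (halogen, monovalent) → 0 H
  atom 2: C, bond orders sum to 3 (valence 4) → 1 H
  atom 3: C, bond orders sum to 2 (valence 4) → 2 H
  atom 4: C, bond orders sum to 2 (valence 4) → 2 H
  atom 5: C, bond orders sum to 2 (valence 4) → 2 H
  atom 6: C, bond orders sum to 2 (valence 4) → 2 H
  atom 7: C, bond orders sum to 2 (valence 4) → 2 H
Totals → C:6, H:11, Br:1.

C6H11Br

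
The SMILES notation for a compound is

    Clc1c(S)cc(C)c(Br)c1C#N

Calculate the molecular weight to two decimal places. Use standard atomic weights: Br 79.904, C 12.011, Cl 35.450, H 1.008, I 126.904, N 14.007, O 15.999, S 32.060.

First, the molecular formula is C8H5BrClNS (counting implicit H from valence).
  Br: 1 × 79.904 = 79.904
  C: 8 × 12.011 = 96.088
  Cl: 1 × 35.450 = 35.450
  H: 5 × 1.008 = 5.040
  N: 1 × 14.007 = 14.007
  S: 1 × 32.060 = 32.060
Sum: 1×79.904 + 8×12.011 + 1×35.450 + 5×1.008 + 1×14.007 + 1×32.060 = 262.549 → 262.55 g/mol.

262.55 g/mol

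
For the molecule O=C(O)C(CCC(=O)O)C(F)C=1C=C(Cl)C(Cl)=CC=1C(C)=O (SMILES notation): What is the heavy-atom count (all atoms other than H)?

Every atom symbol written in the SMILES (organic subset) is one heavy atom; implicit H are not written.
Heavy atoms by element → C:14, Cl:2, F:1, O:5.
Total: 22.

22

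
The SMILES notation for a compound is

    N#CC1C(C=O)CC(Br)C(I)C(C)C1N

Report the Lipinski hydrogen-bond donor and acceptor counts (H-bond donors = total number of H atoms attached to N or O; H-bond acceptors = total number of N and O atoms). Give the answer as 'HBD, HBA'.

2, 3

Donors: find every N or O and count the H atoms it carries.
  atom 1 (N): bond orders sum to 3 → 0 H
  atom 6 (O): bond orders sum to 2 → 0 H
  atom 15 (N): bond orders sum to 1 → 2 H
Lipinski HBD = 2.
Acceptors: N atoms = 2, O atoms = 1 → HBA = 3.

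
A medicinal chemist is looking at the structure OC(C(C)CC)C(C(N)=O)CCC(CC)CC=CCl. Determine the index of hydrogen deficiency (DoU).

Molecular formula: C15H28ClNO2.
DoU = (2C + 2 + N − H − X) / 2, where X is the halogen count and O/S are ignored.
    = (2·15 + 2 + 1 − 28 − 1) / 2 = 4 / 2 = 2.

2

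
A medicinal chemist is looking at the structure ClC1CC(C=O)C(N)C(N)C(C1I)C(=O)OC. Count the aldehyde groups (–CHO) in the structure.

The aldehyde motif appears at heavy-atom position 5 in the SMILES.
Other groups present: 1 ester, 2 primary amine.
Aldehyde count: 1.

1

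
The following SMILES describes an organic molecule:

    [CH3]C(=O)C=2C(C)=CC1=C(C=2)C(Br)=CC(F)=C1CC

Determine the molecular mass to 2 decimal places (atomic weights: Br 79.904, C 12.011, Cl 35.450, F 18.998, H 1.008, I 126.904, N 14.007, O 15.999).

First, the molecular formula is C15H14BrFO (counting implicit H from valence).
  Br: 1 × 79.904 = 79.904
  C: 15 × 12.011 = 180.165
  F: 1 × 18.998 = 18.998
  H: 14 × 1.008 = 14.112
  O: 1 × 15.999 = 15.999
Sum: 1×79.904 + 15×12.011 + 1×18.998 + 14×1.008 + 1×15.999 = 309.178 → 309.18 g/mol.

309.18 g/mol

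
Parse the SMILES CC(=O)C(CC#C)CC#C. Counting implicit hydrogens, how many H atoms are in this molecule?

10

Walk through each heavy atom and fill implicit hydrogens from standard valence (C 4, N 3, O 2, S 2, halogen 1):
  atom 1: C, bond orders sum to 1 (valence 4) → 3 H
  atom 2: C, bond orders sum to 4 (valence 4) → 0 H
  atom 3: O, bond orders sum to 2 (valence 2) → 0 H
  atom 4: C, bond orders sum to 3 (valence 4) → 1 H
  atom 5: C, bond orders sum to 2 (valence 4) → 2 H
  atom 6: C, bond orders sum to 4 (valence 4) → 0 H
  atom 7: C, bond orders sum to 3 (valence 4) → 1 H
  atom 8: C, bond orders sum to 2 (valence 4) → 2 H
  atom 9: C, bond orders sum to 4 (valence 4) → 0 H
  atom 10: C, bond orders sum to 3 (valence 4) → 1 H
Total hydrogens: 10.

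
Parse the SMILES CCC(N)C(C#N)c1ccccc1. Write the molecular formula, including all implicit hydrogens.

C11H14N2

Walk through each heavy atom and fill implicit hydrogens from standard valence (C 4, N 3, O 2, S 2, halogen 1); for lowercase aromatic atoms, an aromatic c carries 1 H when it has two neighbours and 0 H with three, and aromatic n carries 0 H:
  atom 1: C, bond orders sum to 1 (valence 4) → 3 H
  atom 2: C, bond orders sum to 2 (valence 4) → 2 H
  atom 3: C, bond orders sum to 3 (valence 4) → 1 H
  atom 4: N, bond orders sum to 1 (valence 3) → 2 H
  atom 5: C, bond orders sum to 3 (valence 4) → 1 H
  atom 6: C, bond orders sum to 4 (valence 4) → 0 H
  atom 7: N, bond orders sum to 3 (valence 3) → 0 H
  atom 8: aromatic c, 3 neighbours → 0 H
  atom 9: aromatic c, 2 neighbours → 1 H
  atom 10: aromatic c, 2 neighbours → 1 H
  atom 11: aromatic c, 2 neighbours → 1 H
  atom 12: aromatic c, 2 neighbours → 1 H
  atom 13: aromatic c, 2 neighbours → 1 H
Totals → C:11, H:14, N:2.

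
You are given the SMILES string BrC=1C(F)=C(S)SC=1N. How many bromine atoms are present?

1

Scan the SMILES for Br atoms (remember two-letter symbols like Cl and Br are single atoms).
Bromine count: 1.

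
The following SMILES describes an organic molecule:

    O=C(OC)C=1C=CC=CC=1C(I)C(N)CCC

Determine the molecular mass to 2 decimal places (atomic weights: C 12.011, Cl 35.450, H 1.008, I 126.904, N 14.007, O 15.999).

First, the molecular formula is C13H18INO2 (counting implicit H from valence).
  C: 13 × 12.011 = 156.143
  H: 18 × 1.008 = 18.144
  I: 1 × 126.904 = 126.904
  N: 1 × 14.007 = 14.007
  O: 2 × 15.999 = 31.998
Sum: 13×12.011 + 18×1.008 + 1×126.904 + 1×14.007 + 2×15.999 = 347.196 → 347.20 g/mol.

347.20 g/mol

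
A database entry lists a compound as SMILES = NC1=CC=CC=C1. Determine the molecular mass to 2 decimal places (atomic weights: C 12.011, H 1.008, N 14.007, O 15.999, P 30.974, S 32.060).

First, the molecular formula is C6H7N (counting implicit H from valence).
  C: 6 × 12.011 = 72.066
  H: 7 × 1.008 = 7.056
  N: 1 × 14.007 = 14.007
Sum: 6×12.011 + 7×1.008 + 1×14.007 = 93.129 → 93.13 g/mol.

93.13 g/mol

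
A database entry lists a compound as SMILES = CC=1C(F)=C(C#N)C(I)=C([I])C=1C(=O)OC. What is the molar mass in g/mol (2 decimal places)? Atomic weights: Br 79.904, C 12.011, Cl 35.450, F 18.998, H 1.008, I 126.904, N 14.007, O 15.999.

First, the molecular formula is C10H6FI2NO2 (counting implicit H from valence).
  C: 10 × 12.011 = 120.110
  F: 1 × 18.998 = 18.998
  H: 6 × 1.008 = 6.048
  I: 2 × 126.904 = 253.808
  N: 1 × 14.007 = 14.007
  O: 2 × 15.999 = 31.998
Sum: 10×12.011 + 1×18.998 + 6×1.008 + 2×126.904 + 1×14.007 + 2×15.999 = 444.969 → 444.97 g/mol.

444.97 g/mol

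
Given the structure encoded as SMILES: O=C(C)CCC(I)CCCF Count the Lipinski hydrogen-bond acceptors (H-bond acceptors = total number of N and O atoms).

N atoms: 0; O atoms: 1.
Lipinski HBA = 0 + 1 = 1.

1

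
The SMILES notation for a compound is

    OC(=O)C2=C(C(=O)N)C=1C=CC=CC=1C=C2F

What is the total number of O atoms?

3

Scan the SMILES for O atoms (remember two-letter symbols like Cl and Br are single atoms).
Oxygen count: 3.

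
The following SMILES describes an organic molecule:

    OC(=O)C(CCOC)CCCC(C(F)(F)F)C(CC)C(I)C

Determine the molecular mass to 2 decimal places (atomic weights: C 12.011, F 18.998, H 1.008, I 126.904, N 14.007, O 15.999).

438.27 g/mol

First, the molecular formula is C15H26F3IO3 (counting implicit H from valence).
  C: 15 × 12.011 = 180.165
  F: 3 × 18.998 = 56.994
  H: 26 × 1.008 = 26.208
  I: 1 × 126.904 = 126.904
  O: 3 × 15.999 = 47.997
Sum: 15×12.011 + 3×18.998 + 26×1.008 + 1×126.904 + 3×15.999 = 438.268 → 438.27 g/mol.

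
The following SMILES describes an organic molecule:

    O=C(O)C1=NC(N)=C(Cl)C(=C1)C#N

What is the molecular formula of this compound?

Walk through each heavy atom and fill implicit hydrogens from standard valence (C 4, N 3, O 2, S 2, halogen 1):
  atom 1: O, bond orders sum to 2 (valence 2) → 0 H
  atom 2: C, bond orders sum to 4 (valence 4) → 0 H
  atom 3: O, bond orders sum to 1 (valence 2) → 1 H
  atom 4: C, bond orders sum to 4 (valence 4) → 0 H
  atom 5: N, bond orders sum to 3 (valence 3) → 0 H
  atom 6: C, bond orders sum to 4 (valence 4) → 0 H
  atom 7: N, bond orders sum to 1 (valence 3) → 2 H
  atom 8: C, bond orders sum to 4 (valence 4) → 0 H
  atom 9: Cl (halogen, monovalent) → 0 H
  atom 10: C, bond orders sum to 4 (valence 4) → 0 H
  atom 11: C, bond orders sum to 3 (valence 4) → 1 H
  atom 12: C, bond orders sum to 4 (valence 4) → 0 H
  atom 13: N, bond orders sum to 3 (valence 3) → 0 H
Totals → C:7, H:4, Cl:1, N:3, O:2.

C7H4ClN3O2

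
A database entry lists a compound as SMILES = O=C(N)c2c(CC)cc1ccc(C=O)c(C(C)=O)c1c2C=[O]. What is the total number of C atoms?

Count every carbon token in the SMILES (each C, including those in ring-closure positions and inside branches).
Carbon count: 17.

17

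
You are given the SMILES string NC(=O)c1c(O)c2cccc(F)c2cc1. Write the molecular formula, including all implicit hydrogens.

C11H8FNO2

Walk through each heavy atom and fill implicit hydrogens from standard valence (C 4, N 3, O 2, S 2, halogen 1); for lowercase aromatic atoms, an aromatic c carries 1 H when it has two neighbours and 0 H with three, and aromatic n carries 0 H:
  atom 1: N, bond orders sum to 1 (valence 3) → 2 H
  atom 2: C, bond orders sum to 4 (valence 4) → 0 H
  atom 3: O, bond orders sum to 2 (valence 2) → 0 H
  atom 4: aromatic c, 3 neighbours → 0 H
  atom 5: aromatic c, 3 neighbours → 0 H
  atom 6: O, bond orders sum to 1 (valence 2) → 1 H
  atom 7: aromatic c, 3 neighbours → 0 H
  atom 8: aromatic c, 2 neighbours → 1 H
  atom 9: aromatic c, 2 neighbours → 1 H
  atom 10: aromatic c, 2 neighbours → 1 H
  atom 11: aromatic c, 3 neighbours → 0 H
  atom 12: F (halogen, monovalent) → 0 H
  atom 13: aromatic c, 3 neighbours → 0 H
  atom 14: aromatic c, 2 neighbours → 1 H
  atom 15: aromatic c, 2 neighbours → 1 H
Totals → C:11, H:8, F:1, N:1, O:2.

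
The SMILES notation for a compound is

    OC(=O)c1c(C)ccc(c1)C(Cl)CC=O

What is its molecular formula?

Walk through each heavy atom and fill implicit hydrogens from standard valence (C 4, N 3, O 2, S 2, halogen 1); for lowercase aromatic atoms, an aromatic c carries 1 H when it has two neighbours and 0 H with three, and aromatic n carries 0 H:
  atom 1: O, bond orders sum to 1 (valence 2) → 1 H
  atom 2: C, bond orders sum to 4 (valence 4) → 0 H
  atom 3: O, bond orders sum to 2 (valence 2) → 0 H
  atom 4: aromatic c, 3 neighbours → 0 H
  atom 5: aromatic c, 3 neighbours → 0 H
  atom 6: C, bond orders sum to 1 (valence 4) → 3 H
  atom 7: aromatic c, 2 neighbours → 1 H
  atom 8: aromatic c, 2 neighbours → 1 H
  atom 9: aromatic c, 3 neighbours → 0 H
  atom 10: aromatic c, 2 neighbours → 1 H
  atom 11: C, bond orders sum to 3 (valence 4) → 1 H
  atom 12: Cl (halogen, monovalent) → 0 H
  atom 13: C, bond orders sum to 2 (valence 4) → 2 H
  atom 14: C, bond orders sum to 3 (valence 4) → 1 H
  atom 15: O, bond orders sum to 2 (valence 2) → 0 H
Totals → C:11, H:11, Cl:1, O:3.

C11H11ClO3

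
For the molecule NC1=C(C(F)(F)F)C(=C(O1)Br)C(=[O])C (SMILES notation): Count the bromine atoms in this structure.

Scan the SMILES for Br atoms (remember two-letter symbols like Cl and Br are single atoms).
Bromine count: 1.

1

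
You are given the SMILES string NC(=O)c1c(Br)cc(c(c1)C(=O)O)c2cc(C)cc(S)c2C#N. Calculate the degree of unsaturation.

12

Molecular formula: C16H11BrN2O3S.
DoU = (2C + 2 + N − H − X) / 2, where X is the halogen count and O/S are ignored.
    = (2·16 + 2 + 2 − 11 − 1) / 2 = 24 / 2 = 12.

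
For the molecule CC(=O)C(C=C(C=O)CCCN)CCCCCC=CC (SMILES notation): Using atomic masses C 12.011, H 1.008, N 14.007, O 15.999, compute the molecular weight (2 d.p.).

279.42 g/mol

First, the molecular formula is C17H29NO2 (counting implicit H from valence).
  C: 17 × 12.011 = 204.187
  H: 29 × 1.008 = 29.232
  N: 1 × 14.007 = 14.007
  O: 2 × 15.999 = 31.998
Sum: 17×12.011 + 29×1.008 + 1×14.007 + 2×15.999 = 279.424 → 279.42 g/mol.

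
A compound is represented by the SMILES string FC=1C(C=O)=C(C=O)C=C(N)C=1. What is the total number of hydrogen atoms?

6

Walk through each heavy atom and fill implicit hydrogens from standard valence (C 4, N 3, O 2, S 2, halogen 1):
  atom 1: F (halogen, monovalent) → 0 H
  atom 2: C, bond orders sum to 4 (valence 4) → 0 H
  atom 3: C, bond orders sum to 4 (valence 4) → 0 H
  atom 4: C, bond orders sum to 3 (valence 4) → 1 H
  atom 5: O, bond orders sum to 2 (valence 2) → 0 H
  atom 6: C, bond orders sum to 4 (valence 4) → 0 H
  atom 7: C, bond orders sum to 3 (valence 4) → 1 H
  atom 8: O, bond orders sum to 2 (valence 2) → 0 H
  atom 9: C, bond orders sum to 3 (valence 4) → 1 H
  atom 10: C, bond orders sum to 4 (valence 4) → 0 H
  atom 11: N, bond orders sum to 1 (valence 3) → 2 H
  atom 12: C, bond orders sum to 3 (valence 4) → 1 H
Total hydrogens: 6.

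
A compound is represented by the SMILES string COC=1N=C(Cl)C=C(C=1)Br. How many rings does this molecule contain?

In SMILES, each pair of matching ring-closure digits denotes one ring-closing bond; the number of such bonds equals the number of independent rings.
Ring-closure bonds here: 1.

1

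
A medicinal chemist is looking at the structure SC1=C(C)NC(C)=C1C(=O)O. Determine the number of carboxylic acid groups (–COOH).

The carboxylic acid motif appears at heavy-atom position 9 in the SMILES.
Other groups present: 1 thiol.
Carboxylic acid count: 1.

1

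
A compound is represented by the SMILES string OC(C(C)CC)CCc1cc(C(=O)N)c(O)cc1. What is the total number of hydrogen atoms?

Walk through each heavy atom and fill implicit hydrogens from standard valence (C 4, N 3, O 2, S 2, halogen 1); for lowercase aromatic atoms, an aromatic c carries 1 H when it has two neighbours and 0 H with three, and aromatic n carries 0 H:
  atom 1: O, bond orders sum to 1 (valence 2) → 1 H
  atom 2: C, bond orders sum to 3 (valence 4) → 1 H
  atom 3: C, bond orders sum to 3 (valence 4) → 1 H
  atom 4: C, bond orders sum to 1 (valence 4) → 3 H
  atom 5: C, bond orders sum to 2 (valence 4) → 2 H
  atom 6: C, bond orders sum to 1 (valence 4) → 3 H
  atom 7: C, bond orders sum to 2 (valence 4) → 2 H
  atom 8: C, bond orders sum to 2 (valence 4) → 2 H
  atom 9: aromatic c, 3 neighbours → 0 H
  atom 10: aromatic c, 2 neighbours → 1 H
  atom 11: aromatic c, 3 neighbours → 0 H
  atom 12: C, bond orders sum to 4 (valence 4) → 0 H
  atom 13: O, bond orders sum to 2 (valence 2) → 0 H
  atom 14: N, bond orders sum to 1 (valence 3) → 2 H
  atom 15: aromatic c, 3 neighbours → 0 H
  atom 16: O, bond orders sum to 1 (valence 2) → 1 H
  atom 17: aromatic c, 2 neighbours → 1 H
  atom 18: aromatic c, 2 neighbours → 1 H
Total hydrogens: 21.

21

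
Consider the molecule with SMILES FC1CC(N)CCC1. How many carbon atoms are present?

Count every carbon token in the SMILES (each C, including those in ring-closure positions and inside branches).
Carbon count: 6.

6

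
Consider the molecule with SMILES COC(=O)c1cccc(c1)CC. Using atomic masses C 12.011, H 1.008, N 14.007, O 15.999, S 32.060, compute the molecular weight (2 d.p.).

First, the molecular formula is C10H12O2 (counting implicit H from valence).
  C: 10 × 12.011 = 120.110
  H: 12 × 1.008 = 12.096
  O: 2 × 15.999 = 31.998
Sum: 10×12.011 + 12×1.008 + 2×15.999 = 164.204 → 164.20 g/mol.

164.20 g/mol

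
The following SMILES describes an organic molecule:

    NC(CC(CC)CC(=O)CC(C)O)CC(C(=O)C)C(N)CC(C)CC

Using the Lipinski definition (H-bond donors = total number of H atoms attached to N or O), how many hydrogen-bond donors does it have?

5

Donors: find every N or O and count the H atoms it carries.
  atom 1 (N): bond orders sum to 1 → 2 H
  atom 9 (O): bond orders sum to 2 → 0 H
  atom 13 (O): bond orders sum to 1 → 1 H
  atom 17 (O): bond orders sum to 2 → 0 H
  atom 20 (N): bond orders sum to 1 → 2 H
Lipinski HBD = 5.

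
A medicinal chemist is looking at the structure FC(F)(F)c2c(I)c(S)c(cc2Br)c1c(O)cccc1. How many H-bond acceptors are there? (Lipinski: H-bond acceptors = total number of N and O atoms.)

N atoms: 0; O atoms: 1.
Lipinski HBA = 0 + 1 = 1.

1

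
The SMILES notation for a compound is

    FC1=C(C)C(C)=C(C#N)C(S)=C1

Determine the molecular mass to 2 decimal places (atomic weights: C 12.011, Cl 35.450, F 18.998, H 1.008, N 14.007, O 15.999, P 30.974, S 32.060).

181.23 g/mol

First, the molecular formula is C9H8FNS (counting implicit H from valence).
  C: 9 × 12.011 = 108.099
  F: 1 × 18.998 = 18.998
  H: 8 × 1.008 = 8.064
  N: 1 × 14.007 = 14.007
  S: 1 × 32.060 = 32.060
Sum: 9×12.011 + 1×18.998 + 8×1.008 + 1×14.007 + 1×32.060 = 181.228 → 181.23 g/mol.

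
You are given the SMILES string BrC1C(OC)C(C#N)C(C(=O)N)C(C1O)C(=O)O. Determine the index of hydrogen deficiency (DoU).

Molecular formula: C10H13BrN2O5.
DoU = (2C + 2 + N − H − X) / 2, where X is the halogen count and O/S are ignored.
    = (2·10 + 2 + 2 − 13 − 1) / 2 = 10 / 2 = 5.

5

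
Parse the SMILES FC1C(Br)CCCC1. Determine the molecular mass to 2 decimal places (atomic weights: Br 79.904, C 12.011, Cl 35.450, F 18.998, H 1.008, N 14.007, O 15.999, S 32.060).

First, the molecular formula is C6H10BrF (counting implicit H from valence).
  Br: 1 × 79.904 = 79.904
  C: 6 × 12.011 = 72.066
  F: 1 × 18.998 = 18.998
  H: 10 × 1.008 = 10.080
Sum: 1×79.904 + 6×12.011 + 1×18.998 + 10×1.008 = 181.048 → 181.05 g/mol.

181.05 g/mol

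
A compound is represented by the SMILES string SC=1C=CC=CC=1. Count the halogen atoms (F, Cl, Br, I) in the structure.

Scan the SMILES for the halogen motif — none present.
Groups that are present: 1 thiol.

0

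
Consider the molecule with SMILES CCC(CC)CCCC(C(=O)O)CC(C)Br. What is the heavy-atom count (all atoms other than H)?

Every atom symbol written in the SMILES (organic subset) is one heavy atom; implicit H are not written.
Heavy atoms by element → Br:1, C:13, O:2.
Total: 16.

16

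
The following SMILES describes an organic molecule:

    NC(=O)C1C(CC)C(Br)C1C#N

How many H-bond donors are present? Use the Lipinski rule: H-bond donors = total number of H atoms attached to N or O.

2

Donors: find every N or O and count the H atoms it carries.
  atom 1 (N): bond orders sum to 1 → 2 H
  atom 3 (O): bond orders sum to 2 → 0 H
  atom 12 (N): bond orders sum to 3 → 0 H
Lipinski HBD = 2.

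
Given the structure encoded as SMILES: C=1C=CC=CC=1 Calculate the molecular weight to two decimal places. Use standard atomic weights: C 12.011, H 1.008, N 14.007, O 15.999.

78.11 g/mol

First, the molecular formula is C6H6 (counting implicit H from valence).
  C: 6 × 12.011 = 72.066
  H: 6 × 1.008 = 6.048
Sum: 6×12.011 + 6×1.008 = 78.114 → 78.11 g/mol.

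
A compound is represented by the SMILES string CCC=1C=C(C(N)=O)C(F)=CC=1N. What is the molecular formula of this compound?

Walk through each heavy atom and fill implicit hydrogens from standard valence (C 4, N 3, O 2, S 2, halogen 1):
  atom 1: C, bond orders sum to 1 (valence 4) → 3 H
  atom 2: C, bond orders sum to 2 (valence 4) → 2 H
  atom 3: C, bond orders sum to 4 (valence 4) → 0 H
  atom 4: C, bond orders sum to 3 (valence 4) → 1 H
  atom 5: C, bond orders sum to 4 (valence 4) → 0 H
  atom 6: C, bond orders sum to 4 (valence 4) → 0 H
  atom 7: N, bond orders sum to 1 (valence 3) → 2 H
  atom 8: O, bond orders sum to 2 (valence 2) → 0 H
  atom 9: C, bond orders sum to 4 (valence 4) → 0 H
  atom 10: F (halogen, monovalent) → 0 H
  atom 11: C, bond orders sum to 3 (valence 4) → 1 H
  atom 12: C, bond orders sum to 4 (valence 4) → 0 H
  atom 13: N, bond orders sum to 1 (valence 3) → 2 H
Totals → C:9, H:11, F:1, N:2, O:1.

C9H11FN2O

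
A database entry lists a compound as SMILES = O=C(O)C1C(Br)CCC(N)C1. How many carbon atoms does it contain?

Count every carbon token in the SMILES (each C, including those in ring-closure positions and inside branches).
Carbon count: 7.

7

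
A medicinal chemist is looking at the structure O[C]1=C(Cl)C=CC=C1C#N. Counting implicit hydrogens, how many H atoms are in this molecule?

4

Walk through each heavy atom and fill implicit hydrogens from standard valence (C 4, N 3, O 2, S 2, halogen 1):
  atom 1: O, bond orders sum to 1 (valence 2) → 1 H
  atom 2: C with explicit H count 0
  atom 3: C, bond orders sum to 4 (valence 4) → 0 H
  atom 4: Cl (halogen, monovalent) → 0 H
  atom 5: C, bond orders sum to 3 (valence 4) → 1 H
  atom 6: C, bond orders sum to 3 (valence 4) → 1 H
  atom 7: C, bond orders sum to 3 (valence 4) → 1 H
  atom 8: C, bond orders sum to 4 (valence 4) → 0 H
  atom 9: C, bond orders sum to 4 (valence 4) → 0 H
  atom 10: N, bond orders sum to 3 (valence 3) → 0 H
Total hydrogens: 4.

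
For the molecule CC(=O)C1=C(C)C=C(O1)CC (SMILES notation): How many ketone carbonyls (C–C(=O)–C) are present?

The ketone motif appears at heavy-atom position 2 in the SMILES.
Ketone count: 1.

1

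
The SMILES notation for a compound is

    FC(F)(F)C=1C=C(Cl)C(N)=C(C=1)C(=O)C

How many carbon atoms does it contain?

Count every carbon token in the SMILES (each C, including those in ring-closure positions and inside branches).
Carbon count: 9.

9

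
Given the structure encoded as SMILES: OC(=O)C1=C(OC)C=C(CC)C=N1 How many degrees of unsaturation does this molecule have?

Degree of unsaturation = (number of rings) + (number of π bonds).
Ring closures in the SMILES: 1.
π bonds: 4 double bonds (each 1 DoU) → 4 DoU from unsaturation.
Total DoU = 1 + 4 = 5.

5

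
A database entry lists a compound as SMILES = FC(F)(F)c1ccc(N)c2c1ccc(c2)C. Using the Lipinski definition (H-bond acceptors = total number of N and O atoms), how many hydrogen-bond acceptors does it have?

N atoms: 1; O atoms: 0.
Lipinski HBA = 1 + 0 = 1.

1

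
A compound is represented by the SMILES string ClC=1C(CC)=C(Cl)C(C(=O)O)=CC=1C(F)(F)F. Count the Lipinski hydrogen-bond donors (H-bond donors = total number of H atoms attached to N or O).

Donors: find every N or O and count the H atoms it carries.
  atom 10 (O): bond orders sum to 2 → 0 H
  atom 11 (O): bond orders sum to 1 → 1 H
Lipinski HBD = 1.

1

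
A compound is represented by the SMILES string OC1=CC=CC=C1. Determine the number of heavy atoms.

Every atom symbol written in the SMILES (organic subset) is one heavy atom; implicit H are not written.
Heavy atoms by element → C:6, O:1.
Total: 7.

7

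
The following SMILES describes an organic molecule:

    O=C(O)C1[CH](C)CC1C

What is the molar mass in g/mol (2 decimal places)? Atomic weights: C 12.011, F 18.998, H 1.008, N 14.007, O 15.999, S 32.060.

128.17 g/mol

First, the molecular formula is C7H12O2 (counting implicit H from valence).
  C: 7 × 12.011 = 84.077
  H: 12 × 1.008 = 12.096
  O: 2 × 15.999 = 31.998
Sum: 7×12.011 + 12×1.008 + 2×15.999 = 128.171 → 128.17 g/mol.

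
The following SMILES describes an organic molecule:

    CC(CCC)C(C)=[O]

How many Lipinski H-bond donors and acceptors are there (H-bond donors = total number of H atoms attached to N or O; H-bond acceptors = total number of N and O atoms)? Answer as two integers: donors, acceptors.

Donors: find every N or O and count the H atoms it carries.
  atom 8 (O): bond orders sum to 2 → 0 H
Lipinski HBD = 0.
Acceptors: N atoms = 0, O atoms = 1 → HBA = 1.

0, 1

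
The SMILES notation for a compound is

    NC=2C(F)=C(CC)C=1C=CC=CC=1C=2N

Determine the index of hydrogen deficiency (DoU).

Degree of unsaturation = (number of rings) + (number of π bonds).
Ring closures in the SMILES: 2.
π bonds: 5 double bonds (each 1 DoU) → 5 DoU from unsaturation.
Total DoU = 2 + 5 = 7.

7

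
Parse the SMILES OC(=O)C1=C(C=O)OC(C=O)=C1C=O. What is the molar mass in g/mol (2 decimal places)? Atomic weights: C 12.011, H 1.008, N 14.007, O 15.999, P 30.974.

First, the molecular formula is C8H4O6 (counting implicit H from valence).
  C: 8 × 12.011 = 96.088
  H: 4 × 1.008 = 4.032
  O: 6 × 15.999 = 95.994
Sum: 8×12.011 + 4×1.008 + 6×15.999 = 196.114 → 196.11 g/mol.

196.11 g/mol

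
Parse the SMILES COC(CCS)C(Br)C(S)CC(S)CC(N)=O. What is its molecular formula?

C10H20BrNO2S3

Walk through each heavy atom and fill implicit hydrogens from standard valence (C 4, N 3, O 2, S 2, halogen 1):
  atom 1: C, bond orders sum to 1 (valence 4) → 3 H
  atom 2: O, bond orders sum to 2 (valence 2) → 0 H
  atom 3: C, bond orders sum to 3 (valence 4) → 1 H
  atom 4: C, bond orders sum to 2 (valence 4) → 2 H
  atom 5: C, bond orders sum to 2 (valence 4) → 2 H
  atom 6: S, bond orders sum to 1 (valence 2) → 1 H
  atom 7: C, bond orders sum to 3 (valence 4) → 1 H
  atom 8: Br (halogen, monovalent) → 0 H
  atom 9: C, bond orders sum to 3 (valence 4) → 1 H
  atom 10: S, bond orders sum to 1 (valence 2) → 1 H
  atom 11: C, bond orders sum to 2 (valence 4) → 2 H
  atom 12: C, bond orders sum to 3 (valence 4) → 1 H
  atom 13: S, bond orders sum to 1 (valence 2) → 1 H
  atom 14: C, bond orders sum to 2 (valence 4) → 2 H
  atom 15: C, bond orders sum to 4 (valence 4) → 0 H
  atom 16: N, bond orders sum to 1 (valence 3) → 2 H
  atom 17: O, bond orders sum to 2 (valence 2) → 0 H
Totals → C:10, H:20, Br:1, N:1, O:2, S:3.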